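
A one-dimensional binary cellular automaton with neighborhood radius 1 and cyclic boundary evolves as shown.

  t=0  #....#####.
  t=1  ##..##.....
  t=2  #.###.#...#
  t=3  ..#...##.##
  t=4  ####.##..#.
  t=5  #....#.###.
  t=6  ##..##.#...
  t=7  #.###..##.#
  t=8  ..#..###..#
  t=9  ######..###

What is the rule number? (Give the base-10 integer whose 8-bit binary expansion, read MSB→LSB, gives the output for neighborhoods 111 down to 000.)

  nb ###: next=.  (t=0,i=6, bit7=0)
  nb ##.: next=.  (t=0,i=9, bit6=0)
  nb #.#: next=.  (t=0,i=10, bit5=0)
  nb #..: next=#  (t=0,i=1, bit4=1)
  nb .##: next=#  (t=0,i=5, bit3=1)
  nb .#.: next=#  (t=0,i=0, bit2=1)
  nb ..#: next=#  (t=0,i=4, bit1=1)
  nb ...: next=.  (t=0,i=2, bit0=0)
  bits 00011110 = 30

30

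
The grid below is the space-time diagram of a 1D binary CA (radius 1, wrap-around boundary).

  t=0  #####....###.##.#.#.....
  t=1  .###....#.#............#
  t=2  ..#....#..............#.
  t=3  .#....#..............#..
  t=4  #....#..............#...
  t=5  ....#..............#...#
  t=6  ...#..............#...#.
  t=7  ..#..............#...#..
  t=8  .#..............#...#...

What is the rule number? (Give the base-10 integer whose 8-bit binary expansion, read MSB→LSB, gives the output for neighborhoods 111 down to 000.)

130

  ###|#  b7=1 t=0,i=1
  ##.|.  b6=0 t=0,i=4
  #.#|.  b5=0 t=0,i=12
  #..|.  b4=0 t=0,i=5
  .##|.  b3=0 t=0,i=0
  .#.|.  b2=0 t=0,i=16
  ..#|#  b1=1 t=0,i=8
  ...|.  b0=0 t=0,i=6
  bits 10000010 = 130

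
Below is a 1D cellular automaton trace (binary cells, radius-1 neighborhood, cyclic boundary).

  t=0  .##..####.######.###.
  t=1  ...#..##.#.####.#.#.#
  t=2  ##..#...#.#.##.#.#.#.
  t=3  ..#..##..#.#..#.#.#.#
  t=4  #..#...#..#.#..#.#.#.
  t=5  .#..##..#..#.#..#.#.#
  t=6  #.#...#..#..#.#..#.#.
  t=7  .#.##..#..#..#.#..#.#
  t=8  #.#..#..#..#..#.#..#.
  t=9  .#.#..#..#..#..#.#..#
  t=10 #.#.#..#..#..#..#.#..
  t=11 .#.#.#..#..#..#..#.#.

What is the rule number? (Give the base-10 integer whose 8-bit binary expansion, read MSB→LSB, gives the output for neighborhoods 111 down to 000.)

  ###|#  b7=1 t=0,i=6
  ##.|.  b6=0 t=0,i=2
  #.#|#  b5=1 t=0,i=9
  #..|#  b4=1 t=0,i=3
  .##|.  b3=0 t=0,i=1
  .#.|.  b2=0 t=1,i=3
  ..#|.  b1=0 t=0,i=0
  ...|#  b0=1 t=1,i=1
  bits 10110001 = 177

177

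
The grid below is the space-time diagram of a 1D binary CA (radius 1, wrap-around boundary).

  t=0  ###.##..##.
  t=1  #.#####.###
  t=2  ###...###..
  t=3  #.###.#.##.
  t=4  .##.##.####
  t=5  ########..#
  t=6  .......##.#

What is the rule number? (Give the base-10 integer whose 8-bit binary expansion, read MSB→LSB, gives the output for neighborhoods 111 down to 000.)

  ###|.  b7=0 t=0,i=1
  ##.|#  b6=1 t=0,i=2
  #.#|#  b5=1 t=0,i=3
  #..|#  b4=1 t=0,i=6
  .##|#  b3=1 t=0,i=0
  .#.|.  b2=0 t=3,i=0
  ..#|.  b1=0 t=0,i=7
  ...|#  b0=1 t=2,i=4
  bits 01111001 = 121

121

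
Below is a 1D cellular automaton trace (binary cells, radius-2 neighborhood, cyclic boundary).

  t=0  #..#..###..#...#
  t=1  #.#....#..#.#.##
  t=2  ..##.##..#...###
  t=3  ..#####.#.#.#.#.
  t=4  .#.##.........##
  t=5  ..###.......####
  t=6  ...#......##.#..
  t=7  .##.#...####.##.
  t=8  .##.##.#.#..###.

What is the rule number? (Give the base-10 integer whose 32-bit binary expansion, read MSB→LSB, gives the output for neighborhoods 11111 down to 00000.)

2295658830

  nb #####: next=#  (t=3,i=4, bit31=1)
  nb ####.: next=.  (t=3,i=5, bit30=0)
  nb ###.#: next=.  (t=1,i=0, bit29=0)
  nb ###..: next=.  (t=0,i=8, bit28=0)
  nb ##.##: next=#  (t=2,i=4, bit27=1)
  nb ##.#.: next=.  (t=1,i=1, bit26=0)
  nb ##..#: next=.  (t=0,i=1, bit25=0)
  nb ##...: next=.  (t=4,i=5, bit24=0)
  nb #.###: next=#  (t=1,i=14, bit23=1)
  nb #.##.: next=#  (t=2,i=5, bit22=1)
  nb #.#.#: next=.  (t=1,i=12, bit21=0)
  nb #.#..: next=#  (t=1,i=2, bit20=1)
  nb #..##: next=.  (t=0,i=5, bit19=0)
  nb #..#.: next=#  (t=0,i=2, bit18=1)
  nb #...#: next=.  (t=0,i=13, bit17=0)
  nb #....: next=.  (t=1,i=4, bit16=0)
  nb .####: next=#  (t=3,i=3, bit15=1)
  nb .###.: next=#  (t=0,i=7, bit14=1)
  nb .##.#: next=#  (t=2,i=3, bit13=1)
  nb .##..: next=#  (t=0,i=0, bit12=1)
  nb .#.##: next=#  (t=1,i=13, bit11=1)
  nb .#.#.: next=.  (t=1,i=11, bit10=0)
  nb .#..#: next=.  (t=0,i=4, bit9=0)
  nb .#...: next=#  (t=0,i=12, bit8=1)
  nb ..###: next=.  (t=0,i=6, bit7=0)
  nb ..##.: next=#  (t=0,i=15, bit6=1)
  nb ..#.#: next=.  (t=1,i=10, bit5=0)
  nb ..#..: next=.  (t=0,i=3, bit4=0)
  nb ...##: next=#  (t=0,i=14, bit3=1)
  nb ...#.: next=#  (t=1,i=6, bit2=1)
  nb ....#: next=#  (t=1,i=5, bit1=1)
  nb .....: next=.  (t=4,i=7, bit0=0)
  bits 10001000110101001111100101001110 = 2295658830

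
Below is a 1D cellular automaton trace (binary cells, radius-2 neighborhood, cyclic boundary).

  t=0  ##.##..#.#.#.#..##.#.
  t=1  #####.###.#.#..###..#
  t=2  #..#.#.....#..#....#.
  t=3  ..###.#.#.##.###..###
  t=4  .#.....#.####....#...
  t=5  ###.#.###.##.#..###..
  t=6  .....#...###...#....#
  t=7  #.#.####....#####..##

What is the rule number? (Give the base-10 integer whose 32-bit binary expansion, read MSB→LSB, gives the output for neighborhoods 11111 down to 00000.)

1229897077

  nb #####: next=.  (t=1,i=1, bit31=0)
  nb ####.: next=#  (t=1,i=3, bit30=1)
  nb ###.#: next=.  (t=1,i=4, bit29=0)
  nb ###..: next=.  (t=1,i=17, bit28=0)
  nb ##.##: next=#  (t=0,i=2, bit27=1)
  nb ##.#.: next=.  (t=0,i=18, bit26=0)
  nb ##..#: next=.  (t=0,i=5, bit25=0)
  nb ##...: next=#  (t=4,i=13, bit24=1)
  nb #.###: next=.  (t=1,i=6, bit23=0)
  nb #.##.: next=#  (t=0,i=0, bit22=1)
  nb #.#.#: next=.  (t=0,i=9, bit21=0)
  nb #.#..: next=.  (t=0,i=13, bit20=0)
  nb #..##: next=#  (t=0,i=15, bit19=1)
  nb #..#.: next=#  (t=0,i=6, bit18=1)
  nb #...#: next=#  (t=6,i=7, bit17=1)
  nb #....: next=.  (t=2,i=7, bit16=0)
  nb .####: next=#  (t=1,i=0, bit15=1)
  nb .###.: next=.  (t=1,i=7, bit14=0)
  nb .##.#: next=#  (t=0,i=1, bit13=1)
  nb .##..: next=#  (t=0,i=4, bit12=1)
  nb .#.##: next=#  (t=0,i=20, bit11=1)
  nb .#.#.: next=#  (t=0,i=8, bit10=1)
  nb .#..#: next=.  (t=0,i=14, bit9=0)
  nb .#...: next=#  (t=2,i=6, bit8=1)
  nb ..###: next=.  (t=1,i=15, bit7=0)
  nb ..##.: next=#  (t=0,i=16, bit6=1)
  nb ..#.#: next=#  (t=0,i=7, bit5=1)
  nb ..#..: next=#  (t=2,i=11, bit4=1)
  nb ...##: next=.  (t=6,i=8, bit3=0)
  nb ...#.: next=#  (t=2,i=10, bit2=1)
  nb ....#: next=.  (t=2,i=9, bit1=0)
  nb .....: next=#  (t=2,i=8, bit0=1)
  bits 01001001010011101011110101110101 = 1229897077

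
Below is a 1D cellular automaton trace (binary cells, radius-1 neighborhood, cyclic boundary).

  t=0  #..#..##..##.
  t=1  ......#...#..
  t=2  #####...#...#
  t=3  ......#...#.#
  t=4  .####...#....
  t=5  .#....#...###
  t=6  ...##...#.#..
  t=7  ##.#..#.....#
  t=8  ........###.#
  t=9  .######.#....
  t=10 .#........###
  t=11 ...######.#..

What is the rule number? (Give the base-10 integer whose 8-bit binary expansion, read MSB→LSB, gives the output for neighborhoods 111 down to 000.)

9

  nb ###: next=.  (t=2,i=0, bit7=0)
  nb ##.: next=.  (t=0,i=7, bit6=0)
  nb #.#: next=.  (t=0,i=12, bit5=0)
  nb #..: next=.  (t=0,i=1, bit4=0)
  nb .##: next=#  (t=0,i=6, bit3=1)
  nb .#.: next=.  (t=0,i=0, bit2=0)
  nb ..#: next=.  (t=0,i=2, bit1=0)
  nb ...: next=#  (t=1,i=0, bit0=1)
  bits 00001001 = 9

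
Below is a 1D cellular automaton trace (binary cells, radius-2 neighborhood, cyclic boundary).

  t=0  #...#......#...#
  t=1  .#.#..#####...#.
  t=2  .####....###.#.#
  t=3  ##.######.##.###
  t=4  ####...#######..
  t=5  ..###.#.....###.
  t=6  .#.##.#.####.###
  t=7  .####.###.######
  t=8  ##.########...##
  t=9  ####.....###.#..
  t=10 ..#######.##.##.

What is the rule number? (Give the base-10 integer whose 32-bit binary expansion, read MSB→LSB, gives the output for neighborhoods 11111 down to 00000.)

  #####|.  b31=0 t=1,i=8
  ####.|#  b30=1 t=1,i=9
  ###.#|#  b29=1 t=2,i=11
  ###..|#  b28=1 t=1,i=10
  ##.##|#  b27=1 t=3,i=2
  ##.#.|.  b26=0 t=2,i=12
  ##..#|#  b25=1 t=4,i=14
  ##...|#  b24=1 t=0,i=1
  #.###|#  b23=1 t=2,i=1
  #.##.|#  b22=1 t=3,i=10
  #.#.#|#  b21=1 t=2,i=13
  #.#..|#  b20=1 t=1,i=3
  #..##|.  b19=0 t=1,i=5
  #..#.|.  b18=0 t=1,i=0
  #...#|.  b17=0 t=0,i=2
  #....|#  b16=1 t=0,i=6
  .####|.  b15=0 t=1,i=7
  .###.|#  b14=1 t=2,i=10
  .##.#|#  b13=1 t=3,i=11
  .##..|.  b12=0 t=0,i=0
  .#.##|#  b11=1 t=2,i=0
  .#.#.|#  b10=1 t=1,i=2
  .#..#|#  b9=1 t=1,i=4
  .#...|.  b8=0 t=0,i=5
  ..###|.  b7=0 t=1,i=6
  ..##.|.  b6=0 t=0,i=15
  ..#.#|#  b5=1 t=1,i=1
  ..#..|.  b4=0 t=0,i=4
  ...##|#  b3=1 t=0,i=14
  ...#.|#  b2=1 t=0,i=3
  ....#|#  b1=1 t=0,i=9
  .....|#  b0=1 t=0,i=7
  bits 01111011111100010110111000101111 = 2079419951

2079419951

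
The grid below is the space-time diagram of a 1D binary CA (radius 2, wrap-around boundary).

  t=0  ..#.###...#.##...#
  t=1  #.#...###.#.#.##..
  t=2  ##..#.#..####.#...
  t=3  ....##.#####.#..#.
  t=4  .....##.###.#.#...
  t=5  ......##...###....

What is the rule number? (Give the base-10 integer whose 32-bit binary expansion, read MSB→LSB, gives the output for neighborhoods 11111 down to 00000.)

  ##### -> #   bit 31 = 1  t=3,i=9
  ####. -> #   bit 30 = 1  t=2,i=11
  ###.# -> .   bit 29 = 0  t=1,i=8
  ###.. -> #   bit 28 = 1  t=0,i=6
  ##.## -> #   bit 27 = 1  t=3,i=6
  ##.#. -> #   bit 26 = 1  t=1,i=9
  ##..# -> .   bit 25 = 0  t=1,i=16
  ##... -> #   bit 24 = 1  t=0,i=7
  #.### -> .   bit 23 = 0  t=0,i=4
  #.##. -> #   bit 22 = 1  t=0,i=12
  #.#.# -> #   bit 21 = 1  t=1,i=10
  #.#.. -> .   bit 20 = 0  t=1,i=2
  #..## -> #   bit 19 = 1  t=2,i=8
  #..#. -> .   bit 18 = 0  t=0,i=1
  #...# -> #   bit 17 = 1  t=0,i=8
  #.... -> .   bit 16 = 0  t=3,i=0
  .#### -> #   bit 15 = 1  t=2,i=10
  .###. -> .   bit 14 = 0  t=0,i=5
  .##.# -> #   bit 13 = 1  t=3,i=5
  .##.. -> .   bit 12 = 0  t=0,i=13
  .#.## -> .   bit 11 = 0  t=0,i=3
  .#.#. -> #   bit 10 = 1  t=1,i=1
  .#..# -> #   bit 9 = 1  t=0,i=0
  .#... -> .   bit 8 = 0  t=1,i=3
  ..### -> #   bit 7 = 1  t=1,i=6
  ..##. -> .   bit 6 = 0  t=2,i=0
  ..#.# -> #   bit 5 = 1  t=0,i=2
  ..#.. -> .   bit 4 = 0  t=0,i=17
  ...## -> .   bit 3 = 0  t=1,i=5
  ...#. -> .   bit 2 = 0  t=0,i=9
  ....# -> .   bit 1 = 0  t=3,i=2
  ..... -> .   bit 0 = 0  t=3,i=1
  bits 11011101011010101010011010100000 = 3714754208

3714754208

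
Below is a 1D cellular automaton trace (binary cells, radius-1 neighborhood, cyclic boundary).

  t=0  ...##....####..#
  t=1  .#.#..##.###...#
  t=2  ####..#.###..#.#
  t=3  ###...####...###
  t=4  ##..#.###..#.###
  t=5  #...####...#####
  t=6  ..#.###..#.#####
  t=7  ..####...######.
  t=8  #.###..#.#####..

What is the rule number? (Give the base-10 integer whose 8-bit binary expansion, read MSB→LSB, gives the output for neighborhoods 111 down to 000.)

  nb ###: next=#  (t=0,i=10, bit7=1)
  nb ##.: next=.  (t=0,i=4, bit6=0)
  nb #.#: next=#  (t=1,i=0, bit5=1)
  nb #..: next=.  (t=0,i=0, bit4=0)
  nb .##: next=#  (t=0,i=3, bit3=1)
  nb .#.: next=#  (t=0,i=15, bit2=1)
  nb ..#: next=.  (t=0,i=2, bit1=0)
  nb ...: next=#  (t=0,i=1, bit0=1)
  bits 10101101 = 173

173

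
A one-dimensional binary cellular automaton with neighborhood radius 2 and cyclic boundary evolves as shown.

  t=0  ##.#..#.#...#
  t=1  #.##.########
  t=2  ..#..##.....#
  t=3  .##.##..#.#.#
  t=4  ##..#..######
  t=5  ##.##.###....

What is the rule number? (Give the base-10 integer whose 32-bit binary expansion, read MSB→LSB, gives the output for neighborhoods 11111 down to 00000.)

  #####|.  b31=0 t=1,i=7
  ####.|#  b30=1 t=1,i=12
  ###.#|.  b29=0 t=0,i=1
  ###..|#  b28=1 t=4,i=1
  ##.##|.  b27=0 t=1,i=1
  ##.#.|#  b26=1 t=0,i=2
  ##..#|.  b25=0 t=3,i=6
  ##...|.  b24=0 t=2,i=7
  #.###|#  b23=1 t=1,i=5
  #.##.|#  b22=1 t=1,i=2
  #.#.#|#  b21=1 t=3,i=10
  #.#..|#  b20=1 t=0,i=3
  #..##|#  b19=1 t=2,i=4
  #..#.|#  b18=1 t=0,i=5
  #...#|#  b17=1 t=0,i=10
  #....|#  b16=1 t=2,i=8
  .####|#  b15=1 t=1,i=6
  .###.|#  b14=1 t=0,i=0
  .##.#|.  b13=0 t=1,i=3
  .##..|.  b12=0 t=2,i=6
  .#.##|#  b11=1 t=3,i=0
  .#.#.|#  b10=1 t=0,i=7
  .#..#|.  b9=0 t=0,i=4
  .#...|#  b8=1 t=0,i=9
  ..###|#  b7=1 t=0,i=12
  ..##.|#  b6=1 t=2,i=5
  ..#.#|#  b5=1 t=0,i=6
  ..#..|#  b4=1 t=2,i=2
  ...##|#  b3=1 t=0,i=11
  ...#.|.  b2=0 t=2,i=11
  ....#|#  b1=1 t=2,i=10
  .....|.  b0=0 t=2,i=9
  bits 01010100111111111100110111111010 = 1426050554

1426050554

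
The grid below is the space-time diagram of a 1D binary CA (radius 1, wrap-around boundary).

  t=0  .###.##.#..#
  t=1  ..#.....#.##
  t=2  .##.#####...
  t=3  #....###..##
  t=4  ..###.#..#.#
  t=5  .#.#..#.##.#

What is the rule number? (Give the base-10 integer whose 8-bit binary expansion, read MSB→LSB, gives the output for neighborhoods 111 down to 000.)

  [7] ### => #  t=0,i=2
  [6] ##. => .  t=0,i=3
  [5] #.# => .  t=0,i=0
  [4] #.. => .  t=0,i=9
  [3] .## => .  t=0,i=1
  [2] .#. => #  t=0,i=8
  [1] ..# => #  t=0,i=10
  [0] ... => #  t=1,i=4
  bits 10000111 = 135

135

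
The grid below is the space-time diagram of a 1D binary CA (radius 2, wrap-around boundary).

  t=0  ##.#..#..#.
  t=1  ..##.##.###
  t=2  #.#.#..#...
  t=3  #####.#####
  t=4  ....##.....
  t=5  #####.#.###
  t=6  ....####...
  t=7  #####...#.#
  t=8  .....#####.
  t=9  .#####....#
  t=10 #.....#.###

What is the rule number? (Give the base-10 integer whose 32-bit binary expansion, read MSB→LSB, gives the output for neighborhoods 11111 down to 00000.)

792071679

  nb #####: next=.  (t=3,i=0, bit31=0)
  nb ####.: next=.  (t=3,i=3, bit30=0)
  nb ###.#: next=#  (t=3,i=4, bit29=1)
  nb ###..: next=.  (t=1,i=10, bit28=0)
  nb ##.##: next=#  (t=1,i=4, bit27=1)
  nb ##.#.: next=#  (t=0,i=2, bit26=1)
  nb ##..#: next=#  (t=1,i=0, bit25=1)
  nb ##...: next=#  (t=4,i=6, bit24=1)
  nb #.###: next=.  (t=1,i=8, bit23=0)
  nb #.##.: next=.  (t=0,i=0, bit22=0)
  nb #.#.#: next=#  (t=2,i=2, bit21=1)
  nb #.#..: next=#  (t=0,i=3, bit20=1)
  nb #..##: next=.  (t=1,i=1, bit19=0)
  nb #..#.: next=#  (t=0,i=5, bit18=1)
  nb #...#: next=#  (t=2,i=9, bit17=1)
  nb #....: next=.  (t=4,i=7, bit16=0)
  nb .####: next=.  (t=3,i=7, bit15=0)
  nb .###.: next=.  (t=1,i=9, bit14=0)
  nb .##.#: next=.  (t=0,i=1, bit13=0)
  nb .##..: next=.  (t=4,i=5, bit12=0)
  nb .#.##: next=#  (t=0,i=10, bit11=1)
  nb .#.#.: next=#  (t=2,i=1, bit10=1)
  nb .#..#: next=.  (t=0,i=4, bit9=0)
  nb .#...: next=#  (t=2,i=8, bit8=1)
  nb ..###: next=#  (t=6,i=4, bit7=1)
  nb ..##.: next=#  (t=1,i=2, bit6=1)
  nb ..#.#: next=#  (t=0,i=9, bit5=1)
  nb ..#..: next=#  (t=0,i=6, bit4=1)
  nb ...##: next=#  (t=4,i=3, bit3=1)
  nb ...#.: next=#  (t=2,i=10, bit2=1)
  nb ....#: next=#  (t=4,i=2, bit1=1)
  nb .....: next=#  (t=4,i=0, bit0=1)
  bits 00101111001101100000110111111111 = 792071679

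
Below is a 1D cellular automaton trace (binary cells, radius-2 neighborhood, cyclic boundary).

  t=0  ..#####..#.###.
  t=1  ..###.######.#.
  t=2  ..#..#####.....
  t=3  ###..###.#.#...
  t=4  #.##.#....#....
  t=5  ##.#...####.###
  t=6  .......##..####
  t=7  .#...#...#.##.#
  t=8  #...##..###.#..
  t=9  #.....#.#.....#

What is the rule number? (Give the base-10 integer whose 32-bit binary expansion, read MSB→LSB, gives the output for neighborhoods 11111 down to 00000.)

  [31] ##### => #  t=0,i=4
  [30] ####. => .  t=0,i=5
  [29] ###.# => .  t=1,i=4
  [28] ###.. => #  t=0,i=6
  [27] ##.## => #  t=1,i=5
  [26] ##.#. => .  t=1,i=12
  [25] ##..# => #  t=0,i=7
  [24] ##... => .  t=0,i=14
  [23] #.### => #  t=0,i=11
  [22] #.##. => .  t=4,i=2
  [21] #.#.# => .  t=3,i=9
  [20] #.#.. => .  t=1,i=13
  [19] #..## => .  t=2,i=4
  [18] #..#. => #  t=0,i=8
  [17] #...# => .  t=0,i=0
  [16] #.... => #  t=2,i=11
  [15] .#### => #  t=0,i=3
  [14] .###. => .  t=0,i=12
  [13] .##.# => #  t=4,i=3
  [12] .##.. => .  t=6,i=8
  [11] .#.## => #  t=0,i=10
  [10] .#.#. => #  t=3,i=10
  [9] .#..# => .  t=2,i=3
  [8] .#... => .  t=1,i=14
  [7] ..### => #  t=0,i=2
  [6] ..##. => .  t=6,i=7
  [5] ..#.# => #  t=0,i=9
  [4] ..#.. => #  t=2,i=2
  [3] ...## => .  t=0,i=1
  [2] ...#. => #  t=2,i=1
  [1] ....# => #  t=2,i=0
  [0] ..... => .  t=2,i=12
  bits 10011010100001011010110010110110 = 2592451766

2592451766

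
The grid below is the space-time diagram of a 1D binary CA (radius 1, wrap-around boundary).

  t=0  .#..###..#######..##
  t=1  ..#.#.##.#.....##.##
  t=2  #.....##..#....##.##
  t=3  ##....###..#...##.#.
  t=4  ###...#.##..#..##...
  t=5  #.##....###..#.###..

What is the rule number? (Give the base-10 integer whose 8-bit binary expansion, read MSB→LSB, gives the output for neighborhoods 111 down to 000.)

88

  ###|.  b7=0 t=0,i=5
  ##.|#  b6=1 t=0,i=6
  #.#|.  b5=0 t=0,i=0
  #..|#  b4=1 t=0,i=2
  .##|#  b3=1 t=0,i=4
  .#.|.  b2=0 t=0,i=1
  ..#|.  b1=0 t=0,i=3
  ...|.  b0=0 t=1,i=11
  bits 01011000 = 88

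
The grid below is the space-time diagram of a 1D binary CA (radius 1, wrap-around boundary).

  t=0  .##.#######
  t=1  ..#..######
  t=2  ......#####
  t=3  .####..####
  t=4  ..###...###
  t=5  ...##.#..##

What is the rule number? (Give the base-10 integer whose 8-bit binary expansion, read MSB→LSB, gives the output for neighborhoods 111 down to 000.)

193

  nb ###: next=#  (t=0,i=5, bit7=1)
  nb ##.: next=#  (t=0,i=2, bit6=1)
  nb #.#: next=.  (t=0,i=0, bit5=0)
  nb #..: next=.  (t=1,i=0, bit4=0)
  nb .##: next=.  (t=0,i=1, bit3=0)
  nb .#.: next=.  (t=1,i=2, bit2=0)
  nb ..#: next=.  (t=1,i=1, bit1=0)
  nb ...: next=#  (t=2,i=1, bit0=1)
  bits 11000001 = 193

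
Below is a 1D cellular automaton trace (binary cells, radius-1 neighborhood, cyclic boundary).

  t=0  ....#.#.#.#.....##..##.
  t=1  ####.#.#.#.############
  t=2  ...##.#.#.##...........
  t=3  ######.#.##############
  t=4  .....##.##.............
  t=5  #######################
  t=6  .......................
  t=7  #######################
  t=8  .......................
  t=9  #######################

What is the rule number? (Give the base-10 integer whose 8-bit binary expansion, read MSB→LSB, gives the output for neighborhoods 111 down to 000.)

123

  nb ###: next=.  (t=1,i=0, bit7=0)
  nb ##.: next=#  (t=0,i=17, bit6=1)
  nb #.#: next=#  (t=0,i=5, bit5=1)
  nb #..: next=#  (t=0,i=11, bit4=1)
  nb .##: next=#  (t=0,i=16, bit3=1)
  nb .#.: next=.  (t=0,i=4, bit2=0)
  nb ..#: next=#  (t=0,i=3, bit1=1)
  nb ...: next=#  (t=0,i=0, bit0=1)
  bits 01111011 = 123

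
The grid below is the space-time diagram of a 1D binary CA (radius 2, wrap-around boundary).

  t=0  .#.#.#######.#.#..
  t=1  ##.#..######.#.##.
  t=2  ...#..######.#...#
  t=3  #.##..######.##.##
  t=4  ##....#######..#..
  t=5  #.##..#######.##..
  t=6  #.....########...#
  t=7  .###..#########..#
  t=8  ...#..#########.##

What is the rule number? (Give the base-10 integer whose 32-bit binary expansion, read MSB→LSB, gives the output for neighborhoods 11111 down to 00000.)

4181033461

  #####|#  b31=1 t=0,i=7
  ####.|#  b30=1 t=0,i=10
  ###.#|#  b29=1 t=0,i=11
  ###..|#  b28=1 t=4,i=12
  ##.##|#  b27=1 t=1,i=17
  ##.#.|.  b26=0 t=0,i=12
  ##..#|.  b25=0 t=3,i=4
  ##...|#  b24=1 t=4,i=2
  #.###|.  b23=0 t=0,i=5
  #.##.|.  b22=0 t=1,i=0
  #.#.#|#  b21=1 t=0,i=3
  #.#..|#  b20=1 t=0,i=15
  #..##|.  b19=0 t=1,i=5
  #..#.|#  b18=1 t=4,i=14
  #...#|.  b17=0 t=0,i=17
  #....|#  b16=1 t=4,i=3
  .####|#  b15=1 t=0,i=6
  .###.|.  b14=0 t=3,i=17
  .##.#|.  b13=0 t=1,i=1
  .##..|.  b12=0 t=3,i=3
  .#.##|.  b11=0 t=0,i=4
  .#.#.|.  b10=0 t=0,i=2
  .#..#|.  b9=0 t=1,i=4
  .#...|#  b8=1 t=0,i=16
  ..###|#  b7=1 t=1,i=6
  ..##.|#  b6=1 t=4,i=0
  ..#.#|#  b5=1 t=0,i=1
  ..#..|#  b4=1 t=2,i=3
  ...##|.  b3=0 t=4,i=5
  ...#.|#  b2=1 t=0,i=0
  ....#|.  b1=0 t=4,i=4
  .....|#  b0=1 t=6,i=3
  bits 11111001001101011000000111110101 = 4181033461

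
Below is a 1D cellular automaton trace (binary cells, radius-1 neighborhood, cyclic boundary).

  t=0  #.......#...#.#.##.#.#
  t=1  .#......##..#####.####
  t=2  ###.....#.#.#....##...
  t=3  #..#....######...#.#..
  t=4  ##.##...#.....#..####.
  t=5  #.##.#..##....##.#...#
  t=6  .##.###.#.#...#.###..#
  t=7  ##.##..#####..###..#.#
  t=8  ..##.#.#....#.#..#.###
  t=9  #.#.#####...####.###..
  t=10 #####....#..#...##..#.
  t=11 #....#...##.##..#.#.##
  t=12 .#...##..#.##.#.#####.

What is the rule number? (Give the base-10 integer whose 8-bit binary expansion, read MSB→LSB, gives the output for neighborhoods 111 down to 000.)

60

  nb ###: next=.  (t=1,i=13, bit7=0)
  nb ##.: next=.  (t=0,i=0, bit6=0)
  nb #.#: next=#  (t=0,i=13, bit5=1)
  nb #..: next=#  (t=0,i=1, bit4=1)
  nb .##: next=#  (t=0,i=16, bit3=1)
  nb .#.: next=#  (t=0,i=8, bit2=1)
  nb ..#: next=.  (t=0,i=7, bit1=0)
  nb ...: next=.  (t=0,i=2, bit0=0)
  bits 00111100 = 60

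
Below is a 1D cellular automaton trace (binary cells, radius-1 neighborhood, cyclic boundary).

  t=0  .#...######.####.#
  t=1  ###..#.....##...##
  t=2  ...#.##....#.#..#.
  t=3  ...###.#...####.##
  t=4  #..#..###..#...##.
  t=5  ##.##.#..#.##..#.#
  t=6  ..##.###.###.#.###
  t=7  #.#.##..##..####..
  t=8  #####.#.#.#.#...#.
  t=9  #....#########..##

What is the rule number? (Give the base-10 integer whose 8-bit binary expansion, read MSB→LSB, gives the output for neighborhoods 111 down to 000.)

60

  ### -> .   bit 7 = 0  t=0,i=6
  ##. -> .   bit 6 = 0  t=0,i=10
  #.# -> #   bit 5 = 1  t=0,i=0
  #.. -> #   bit 4 = 1  t=0,i=2
  .## -> #   bit 3 = 1  t=0,i=5
  .#. -> #   bit 2 = 1  t=0,i=1
  ..# -> .   bit 1 = 0  t=0,i=4
  ... -> .   bit 0 = 0  t=0,i=3
  bits 00111100 = 60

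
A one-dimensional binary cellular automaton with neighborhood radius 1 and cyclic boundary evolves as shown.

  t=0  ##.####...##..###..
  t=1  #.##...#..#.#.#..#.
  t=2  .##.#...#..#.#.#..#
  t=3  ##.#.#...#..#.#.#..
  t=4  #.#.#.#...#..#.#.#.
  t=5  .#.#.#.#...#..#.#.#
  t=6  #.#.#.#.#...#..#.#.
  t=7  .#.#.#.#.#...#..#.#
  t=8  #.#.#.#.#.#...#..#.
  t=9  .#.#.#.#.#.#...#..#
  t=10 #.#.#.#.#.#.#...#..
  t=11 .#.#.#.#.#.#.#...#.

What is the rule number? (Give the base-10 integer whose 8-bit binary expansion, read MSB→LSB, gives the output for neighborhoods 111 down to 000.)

  ###|.  b7=0 t=0,i=4
  ##.|.  b6=0 t=0,i=1
  #.#|#  b5=1 t=0,i=2
  #..|#  b4=1 t=0,i=7
  .##|#  b3=1 t=0,i=0
  .#.|.  b2=0 t=1,i=0
  ..#|.  b1=0 t=0,i=9
  ...|.  b0=0 t=0,i=8
  bits 00111000 = 56

56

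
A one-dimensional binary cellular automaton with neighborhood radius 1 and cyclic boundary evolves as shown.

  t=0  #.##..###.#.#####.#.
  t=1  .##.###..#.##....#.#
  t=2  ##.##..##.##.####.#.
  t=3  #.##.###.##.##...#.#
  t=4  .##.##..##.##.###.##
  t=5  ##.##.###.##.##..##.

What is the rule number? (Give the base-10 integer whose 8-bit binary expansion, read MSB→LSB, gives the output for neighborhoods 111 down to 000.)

59

  ### -> .   bit 7 = 0  t=0,i=7
  ##. -> .   bit 6 = 0  t=0,i=3
  #.# -> #   bit 5 = 1  t=0,i=1
  #.. -> #   bit 4 = 1  t=0,i=4
  .## -> #   bit 3 = 1  t=0,i=2
  .#. -> .   bit 2 = 0  t=0,i=0
  ..# -> #   bit 1 = 1  t=0,i=5
  ... -> #   bit 0 = 1  t=1,i=14
  bits 00111011 = 59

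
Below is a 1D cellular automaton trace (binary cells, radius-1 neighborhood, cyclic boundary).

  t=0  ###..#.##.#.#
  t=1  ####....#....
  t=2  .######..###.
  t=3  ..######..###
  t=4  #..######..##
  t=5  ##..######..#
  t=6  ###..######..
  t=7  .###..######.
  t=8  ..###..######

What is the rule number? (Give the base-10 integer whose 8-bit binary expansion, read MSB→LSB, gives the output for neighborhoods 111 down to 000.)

  [7] ### => #  t=0,i=0
  [6] ##. => #  t=0,i=2
  [5] #.# => .  t=0,i=6
  [4] #.. => #  t=0,i=3
  [3] .## => .  t=0,i=7
  [2] .#. => .  t=0,i=5
  [1] ..# => .  t=0,i=4
  [0] ... => #  t=1,i=5
  bits 11010001 = 209

209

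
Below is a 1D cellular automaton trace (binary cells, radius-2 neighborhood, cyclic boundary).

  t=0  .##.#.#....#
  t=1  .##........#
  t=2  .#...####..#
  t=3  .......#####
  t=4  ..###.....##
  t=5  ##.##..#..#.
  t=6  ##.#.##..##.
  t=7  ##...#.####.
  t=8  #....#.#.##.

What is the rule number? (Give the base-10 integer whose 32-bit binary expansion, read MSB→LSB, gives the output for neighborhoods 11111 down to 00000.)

1925996641

  [31] ##### => .  t=3,i=9
  [30] ####. => #  t=2,i=7
  [29] ###.# => #  t=7,i=10
  [28] ###.. => #  t=2,i=8
  [27] ##.## => .  t=5,i=2
  [26] ##.#. => .  t=0,i=3
  [25] ##..# => #  t=2,i=9
  [24] ##... => .  t=1,i=3
  [23] #.### => #  t=7,i=7
  [22] #.##. => #  t=0,i=1
  [21] #.#.# => .  t=0,i=4
  [20] #.#.. => .  t=0,i=6
  [19] #..## => #  t=4,i=1
  [18] #..#. => #  t=2,i=10
  [17] #...# => .  t=2,i=3
  [16] #.... => .  t=0,i=8
  [15] .#### => .  t=2,i=6
  [14] .###. => #  t=4,i=3
  [13] .##.# => #  t=0,i=2
  [12] .##.. => .  t=1,i=2
  [11] .#.## => .  t=0,i=0
  [10] .#.#. => .  t=0,i=5
  [9] .#..# => .  t=5,i=8
  [8] .#... => .  t=0,i=7
  [7] ..### => .  t=2,i=5
  [6] ..##. => #  t=4,i=10
  [5] ..#.# => #  t=0,i=11
  [4] ..#.. => .  t=5,i=7
  [3] ...## => .  t=2,i=4
  [2] ...#. => .  t=0,i=10
  [1] ....# => .  t=0,i=9
  [0] ..... => #  t=1,i=5
  bits 01110010110011000110000001100001 = 1925996641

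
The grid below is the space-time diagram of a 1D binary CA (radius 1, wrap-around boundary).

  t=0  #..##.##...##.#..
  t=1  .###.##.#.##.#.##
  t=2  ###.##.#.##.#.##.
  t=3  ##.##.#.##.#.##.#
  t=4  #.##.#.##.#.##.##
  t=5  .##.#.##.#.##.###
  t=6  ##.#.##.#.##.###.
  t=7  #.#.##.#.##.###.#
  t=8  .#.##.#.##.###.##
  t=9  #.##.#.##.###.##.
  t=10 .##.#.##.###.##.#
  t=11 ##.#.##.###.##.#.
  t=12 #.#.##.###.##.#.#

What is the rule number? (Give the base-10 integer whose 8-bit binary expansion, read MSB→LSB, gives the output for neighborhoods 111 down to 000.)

186

  ### -> #   bit 7 = 1  t=1,i=2
  ##. -> .   bit 6 = 0  t=0,i=4
  #.# -> #   bit 5 = 1  t=0,i=5
  #.. -> #   bit 4 = 1  t=0,i=1
  .## -> #   bit 3 = 1  t=0,i=3
  .#. -> .   bit 2 = 0  t=0,i=0
  ..# -> #   bit 1 = 1  t=0,i=2
  ... -> .   bit 0 = 0  t=0,i=9
  bits 10111010 = 186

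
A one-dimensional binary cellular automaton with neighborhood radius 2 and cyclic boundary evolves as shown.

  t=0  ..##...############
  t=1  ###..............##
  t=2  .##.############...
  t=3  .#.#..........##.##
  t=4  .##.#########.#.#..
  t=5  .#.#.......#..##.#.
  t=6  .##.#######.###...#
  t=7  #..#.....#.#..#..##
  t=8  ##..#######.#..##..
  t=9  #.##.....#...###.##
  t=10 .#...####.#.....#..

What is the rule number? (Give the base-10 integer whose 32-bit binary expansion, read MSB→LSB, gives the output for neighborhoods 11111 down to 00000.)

1512640359

  #####|.  b31=0 t=0,i=9
  ####.|#  b30=1 t=0,i=17
  ###.#|.  b29=0 t=4,i=12
  ###..|#  b28=1 t=0,i=18
  ##.##|#  b27=1 t=2,i=3
  ##.#.|.  b26=0 t=3,i=0
  ##..#|#  b25=1 t=0,i=0
  ##...|.  b24=0 t=0,i=4
  #.###|.  b23=0 t=2,i=4
  #.##.|.  b22=0 t=3,i=17
  #.#.#|#  b21=1 t=3,i=1
  #.#..|.  b20=0 t=3,i=3
  #..##|#  b19=1 t=0,i=1
  #..#.|.  b18=0 t=5,i=0
  #...#|.  b17=0 t=0,i=5
  #....|#  b16=1 t=1,i=4
  .####|.  b15=0 t=0,i=8
  .###.|.  b14=0 t=6,i=13
  .##.#|.  b13=0 t=2,i=2
  .##..|.  b12=0 t=0,i=3
  .#.##|#  b11=1 t=6,i=0
  .#.#.|#  b10=1 t=3,i=2
  .#..#|#  b9=1 t=5,i=12
  .#...|#  b8=1 t=3,i=4
  ..###|.  b7=0 t=0,i=7
  ..##.|#  b6=1 t=0,i=2
  ..#.#|#  b5=1 t=5,i=1
  ..#..|.  b4=0 t=5,i=11
  ...##|.  b3=0 t=0,i=6
  ...#.|#  b2=1 t=5,i=10
  ....#|#  b1=1 t=1,i=15
  .....|#  b0=1 t=1,i=5
  bits 01011010001010010000111101100111 = 1512640359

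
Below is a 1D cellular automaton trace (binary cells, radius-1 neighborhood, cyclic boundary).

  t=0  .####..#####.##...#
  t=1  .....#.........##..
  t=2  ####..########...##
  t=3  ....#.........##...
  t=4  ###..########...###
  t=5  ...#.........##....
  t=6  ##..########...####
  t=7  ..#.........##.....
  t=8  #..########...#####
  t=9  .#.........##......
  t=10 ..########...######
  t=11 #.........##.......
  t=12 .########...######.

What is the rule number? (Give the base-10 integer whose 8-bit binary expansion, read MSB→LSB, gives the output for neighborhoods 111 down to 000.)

17

  nb ###: next=.  (t=0,i=2, bit7=0)
  nb ##.: next=.  (t=0,i=4, bit6=0)
  nb #.#: next=.  (t=0,i=0, bit5=0)
  nb #..: next=#  (t=0,i=5, bit4=1)
  nb .##: next=.  (t=0,i=1, bit3=0)
  nb .#.: next=.  (t=0,i=18, bit2=0)
  nb ..#: next=.  (t=0,i=6, bit1=0)
  nb ...: next=#  (t=0,i=16, bit0=1)
  bits 00010001 = 17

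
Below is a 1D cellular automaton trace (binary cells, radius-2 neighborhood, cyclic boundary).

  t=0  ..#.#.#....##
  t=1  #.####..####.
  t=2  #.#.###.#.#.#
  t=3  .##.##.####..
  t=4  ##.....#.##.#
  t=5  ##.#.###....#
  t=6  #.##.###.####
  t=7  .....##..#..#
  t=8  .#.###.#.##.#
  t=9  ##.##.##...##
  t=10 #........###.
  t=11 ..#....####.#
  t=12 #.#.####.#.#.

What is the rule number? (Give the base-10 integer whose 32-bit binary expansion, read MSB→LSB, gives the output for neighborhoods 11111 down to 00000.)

1453541118

  [31] ##### => .  t=6,i=11
  [30] ####. => #  t=1,i=4
  [29] ###.# => .  t=1,i=11
  [28] ###.. => #  t=1,i=5
  [27] ##.## => .  t=3,i=3
  [26] ##.#. => #  t=1,i=12
  [25] ##..# => #  t=0,i=0
  [24] ##... => .  t=3,i=11
  [23] #.### => #  t=1,i=2
  [22] #.##. => .  t=2,i=12
  [21] #.#.# => #  t=0,i=4
  [20] #.#.. => .  t=0,i=6
  [19] #..## => .  t=1,i=7
  [18] #..#. => .  t=0,i=1
  [17] #...# => #  t=3,i=12
  [16] #.... => #  t=0,i=8
  [15] .#### => .  t=1,i=3
  [14] .###. => #  t=2,i=5
  [13] .##.# => .  t=2,i=0
  [12] .##.. => .  t=0,i=12
  [11] .#.## => .  t=1,i=1
  [10] .#.#. => #  t=0,i=3
  [9] .#..# => #  t=7,i=10
  [8] .#... => .  t=0,i=7
  [7] ..### => #  t=1,i=8
  [6] ..##. => #  t=0,i=11
  [5] ..#.# => #  t=0,i=2
  [4] ..#.. => #  t=7,i=9
  [3] ...## => #  t=0,i=10
  [2] ...#. => #  t=4,i=6
  [1] ....# => #  t=0,i=9
  [0] ..... => .  t=4,i=4
  bits 01010110101000110100011011111110 = 1453541118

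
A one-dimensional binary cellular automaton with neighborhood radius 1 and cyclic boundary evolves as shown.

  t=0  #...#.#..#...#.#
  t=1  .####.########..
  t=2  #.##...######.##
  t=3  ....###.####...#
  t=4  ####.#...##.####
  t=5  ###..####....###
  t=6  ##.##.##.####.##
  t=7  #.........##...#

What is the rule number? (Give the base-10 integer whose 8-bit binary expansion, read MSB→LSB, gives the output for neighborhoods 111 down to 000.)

  ### -> #   bit 7 = 1  t=1,i=2
  ##. -> .   bit 6 = 0  t=0,i=0
  #.# -> .   bit 5 = 0  t=0,i=5
  #.. -> #   bit 4 = 1  t=0,i=1
  .## -> .   bit 3 = 0  t=0,i=15
  .#. -> #   bit 2 = 1  t=0,i=4
  ..# -> #   bit 1 = 1  t=0,i=3
  ... -> #   bit 0 = 1  t=0,i=2
  bits 10010111 = 151

151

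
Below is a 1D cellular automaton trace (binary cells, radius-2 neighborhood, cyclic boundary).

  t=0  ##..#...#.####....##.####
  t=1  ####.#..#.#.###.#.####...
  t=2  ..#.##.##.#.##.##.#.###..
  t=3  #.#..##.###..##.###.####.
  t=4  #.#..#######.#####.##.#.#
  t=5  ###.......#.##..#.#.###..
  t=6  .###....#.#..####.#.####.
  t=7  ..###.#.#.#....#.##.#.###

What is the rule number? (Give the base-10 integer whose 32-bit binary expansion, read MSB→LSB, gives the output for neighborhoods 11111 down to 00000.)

  #####|.  b31=0 t=0,i=23
  ####.|#  b30=1 t=0,i=0
  ###.#|.  b29=0 t=1,i=3
  ###..|#  b28=1 t=0,i=1
  ##.##|#  b27=1 t=0,i=20
  ##.#.|#  b26=1 t=1,i=4
  ##..#|#  b25=1 t=0,i=2
  ##...|#  b24=1 t=0,i=14
  #.###|#  b23=1 t=0,i=10
  #.##.|.  b22=0 t=2,i=4
  #.#.#|#  b21=1 t=1,i=10
  #.#..|#  b20=1 t=1,i=5
  #..##|.  b19=0 t=3,i=4
  #..#.|#  b18=1 t=0,i=3
  #...#|.  b17=0 t=0,i=6
  #....|.  b16=0 t=0,i=15
  .####|.  b15=0 t=0,i=11
  .###.|#  b14=1 t=1,i=13
  .##.#|#  b13=1 t=0,i=19
  .##..|#  b12=1 t=5,i=13
  .#.##|.  b11=0 t=0,i=9
  .#.#.|.  b10=0 t=1,i=9
  .#..#|.  b9=0 t=1,i=6
  .#...|#  b8=1 t=0,i=5
  ..###|.  b7=0 t=1,i=0
  ..##.|#  b6=1 t=0,i=18
  ..#.#|#  b5=1 t=0,i=8
  ..#..|.  b4=0 t=0,i=4
  ...##|.  b3=0 t=0,i=17
  ...#.|.  b2=0 t=0,i=7
  ....#|#  b1=1 t=0,i=16
  .....|.  b0=0 t=5,i=5
  bits 01011111101101000111000101100010 = 1605661026

1605661026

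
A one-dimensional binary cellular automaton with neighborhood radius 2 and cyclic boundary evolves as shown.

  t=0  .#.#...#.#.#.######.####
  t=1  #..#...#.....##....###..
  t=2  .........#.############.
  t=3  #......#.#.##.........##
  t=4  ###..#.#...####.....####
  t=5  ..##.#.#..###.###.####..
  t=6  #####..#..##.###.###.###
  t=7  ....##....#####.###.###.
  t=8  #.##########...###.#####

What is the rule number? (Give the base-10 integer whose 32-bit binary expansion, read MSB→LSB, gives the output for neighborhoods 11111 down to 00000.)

533852394

  [31] ##### => .  t=0,i=15
  [30] ####. => .  t=0,i=17
  [29] ###.# => .  t=0,i=18
  [28] ###.. => #  t=1,i=21
  [27] ##.## => #  t=0,i=19
  [26] ##.#. => #  t=0,i=0
  [25] ##..# => #  t=1,i=22
  [24] ##... => #  t=1,i=15
  [23] #.### => #  t=0,i=13
  [22] #.##. => #  t=3,i=11
  [21] #.#.# => .  t=0,i=1
  [20] #.#.. => #  t=0,i=3
  [19] #..## => .  t=5,i=9
  [18] #..#. => .  t=1,i=2
  [17] #...# => .  t=0,i=5
  [16] #.... => #  t=1,i=9
  [15] .#### => #  t=0,i=14
  [14] .###. => #  t=1,i=20
  [13] .##.# => #  t=5,i=3
  [12] .##.. => #  t=1,i=14
  [11] .#.## => .  t=0,i=12
  [10] .#.#. => .  t=0,i=2
  [9] .#..# => .  t=1,i=1
  [8] .#... => .  t=0,i=4
  [7] ..### => #  t=1,i=19
  [6] ..##. => #  t=1,i=13
  [5] ..#.# => #  t=0,i=7
  [4] ..#.. => .  t=1,i=0
  [3] ...## => #  t=1,i=12
  [2] ...#. => .  t=0,i=6
  [1] ....# => #  t=1,i=11
  [0] ..... => .  t=1,i=10
  bits 00011111110100011111000011101010 = 533852394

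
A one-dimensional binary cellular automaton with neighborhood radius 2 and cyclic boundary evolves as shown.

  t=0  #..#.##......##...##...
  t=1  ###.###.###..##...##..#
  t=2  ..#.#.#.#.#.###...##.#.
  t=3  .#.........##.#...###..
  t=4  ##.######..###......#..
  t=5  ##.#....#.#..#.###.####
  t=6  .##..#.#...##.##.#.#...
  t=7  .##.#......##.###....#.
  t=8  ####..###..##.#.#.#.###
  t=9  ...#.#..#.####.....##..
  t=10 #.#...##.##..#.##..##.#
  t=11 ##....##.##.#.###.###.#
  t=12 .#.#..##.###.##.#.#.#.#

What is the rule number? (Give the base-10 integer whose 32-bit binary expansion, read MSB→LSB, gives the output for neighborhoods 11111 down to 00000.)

  nb #####: next=.  (t=4,i=5, bit31=0)
  nb ####.: next=.  (t=1,i=1, bit30=0)
  nb ###.#: next=#  (t=1,i=2, bit29=1)
  nb ###..: next=#  (t=1,i=10, bit28=1)
  nb ##.##: next=.  (t=1,i=3, bit27=0)
  nb ##.#.: next=#  (t=2,i=20, bit26=1)
  nb ##..#: next=.  (t=1,i=11, bit25=0)
  nb ##...: next=.  (t=0,i=7, bit24=0)
  nb #.###: next=#  (t=1,i=4, bit23=1)
  nb #.##.: next=#  (t=0,i=5, bit22=1)
  nb #.#.#: next=.  (t=2,i=4, bit21=0)
  nb #.#..: next=.  (t=2,i=21, bit20=0)
  nb #..##: next=#  (t=1,i=12, bit19=1)
  nb #..#.: next=#  (t=0,i=2, bit18=1)
  nb #...#: next=.  (t=0,i=16, bit17=0)
  nb #....: next=#  (t=0,i=8, bit16=1)
  nb .####: next=.  (t=1,i=0, bit15=0)
  nb .###.: next=.  (t=1,i=5, bit14=0)
  nb .##.#: next=#  (t=2,i=19, bit13=1)
  nb .##..: next=#  (t=0,i=6, bit12=1)
  nb .#.##: next=#  (t=0,i=4, bit11=1)
  nb .#.#.: next=.  (t=2,i=3, bit10=0)
  nb .#..#: next=#  (t=0,i=1, bit9=1)
  nb .#...: next=.  (t=2,i=22, bit8=0)
  nb ..###: next=.  (t=1,i=22, bit7=0)
  nb ..##.: next=#  (t=0,i=13, bit6=1)
  nb ..#.#: next=.  (t=0,i=3, bit5=0)
  nb ..#..: next=#  (t=0,i=0, bit4=1)
  nb ...##: next=.  (t=0,i=12, bit3=0)
  nb ...#.: next=#  (t=0,i=22, bit2=1)
  nb ....#: next=.  (t=0,i=11, bit1=0)
  nb .....: next=#  (t=0,i=9, bit0=1)
  bits 00110100110011010011101001010101 = 885865045

885865045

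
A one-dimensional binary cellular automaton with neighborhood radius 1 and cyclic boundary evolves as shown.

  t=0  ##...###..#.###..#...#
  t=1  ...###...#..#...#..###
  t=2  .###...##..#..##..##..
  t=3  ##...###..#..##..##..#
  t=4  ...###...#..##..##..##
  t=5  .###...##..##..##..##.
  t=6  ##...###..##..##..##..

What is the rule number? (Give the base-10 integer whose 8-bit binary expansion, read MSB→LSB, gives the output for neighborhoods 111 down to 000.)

11

  [7] ### => .  t=0,i=0
  [6] ##. => .  t=0,i=1
  [5] #.# => .  t=0,i=11
  [4] #.. => .  t=0,i=2
  [3] .## => #  t=0,i=5
  [2] .#. => .  t=0,i=10
  [1] ..# => #  t=0,i=4
  [0] ... => #  t=0,i=3
  bits 00001011 = 11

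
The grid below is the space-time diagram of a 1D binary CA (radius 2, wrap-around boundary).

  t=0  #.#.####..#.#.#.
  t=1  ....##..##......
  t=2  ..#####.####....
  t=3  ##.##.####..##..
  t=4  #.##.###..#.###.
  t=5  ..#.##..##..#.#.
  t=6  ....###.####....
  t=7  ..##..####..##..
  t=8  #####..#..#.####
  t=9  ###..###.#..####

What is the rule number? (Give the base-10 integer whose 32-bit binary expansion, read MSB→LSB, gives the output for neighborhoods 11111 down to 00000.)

2881851482

  [31] ##### => #  t=2,i=4
  [30] ####. => .  t=0,i=6
  [29] ###.# => #  t=2,i=6
  [28] ###.. => .  t=0,i=7
  [27] ##.## => #  t=2,i=7
  [26] ##.#. => .  t=4,i=15
  [25] ##..# => #  t=0,i=8
  [24] ##... => #  t=1,i=10
  [23] #.### => #  t=0,i=4
  [22] #.##. => #  t=3,i=3
  [21] #.#.# => .  t=0,i=0
  [20] #.#.. => .  t=5,i=14
  [19] #..## => .  t=1,i=7
  [18] #..#. => #  t=0,i=9
  [17] #...# => .  t=5,i=0
  [16] #.... => #  t=1,i=11
  [15] .#### => #  t=0,i=5
  [14] .###. => .  t=4,i=6
  [13] .##.# => .  t=3,i=1
  [12] .##.. => #  t=1,i=5
  [11] .#.## => .  t=0,i=3
  [10] .#.#. => .  t=0,i=1
  [9] .#..# => .  t=8,i=8
  [8] .#... => .  t=5,i=15
  [7] ..### => .  t=2,i=2
  [6] ..##. => #  t=1,i=4
  [5] ..#.# => .  t=0,i=10
  [4] ..#.. => #  t=8,i=7
  [3] ...## => #  t=1,i=3
  [2] ...#. => .  t=5,i=1
  [1] ....# => #  t=1,i=2
  [0] ..... => .  t=1,i=0
  bits 10101011110001011001000001011010 = 2881851482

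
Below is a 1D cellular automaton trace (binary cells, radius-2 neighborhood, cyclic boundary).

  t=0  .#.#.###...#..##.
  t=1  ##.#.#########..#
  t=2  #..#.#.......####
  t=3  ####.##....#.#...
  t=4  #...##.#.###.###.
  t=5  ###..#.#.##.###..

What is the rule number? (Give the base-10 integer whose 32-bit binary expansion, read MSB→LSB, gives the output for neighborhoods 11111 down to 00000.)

  nb #####: next=.  (t=1,i=7, bit31=0)
  nb ####.: next=.  (t=1,i=12, bit30=0)
  nb ###.#: next=.  (t=1,i=1, bit29=0)
  nb ###..: next=#  (t=0,i=7, bit28=1)
  nb ##.##: next=#  (t=3,i=4, bit27=1)
  nb ##.#.: next=.  (t=1,i=2, bit26=0)
  nb ##..#: next=#  (t=0,i=16, bit25=1)
  nb ##...: next=#  (t=0,i=8, bit24=1)
  nb #.###: next=#  (t=0,i=5, bit23=1)
  nb #.##.: next=#  (t=3,i=5, bit22=1)
  nb #.#.#: next=#  (t=0,i=3, bit21=1)
  nb #.#..: next=#  (t=2,i=5, bit20=1)
  nb #..##: next=#  (t=0,i=13, bit19=1)
  nb #..#.: next=#  (t=0,i=0, bit18=1)
  nb #...#: next=#  (t=0,i=9, bit17=1)
  nb #....: next=.  (t=2,i=7, bit16=0)
  nb .####: next=.  (t=1,i=6, bit15=0)
  nb .###.: next=#  (t=0,i=6, bit14=1)
  nb .##.#: next=#  (t=4,i=5, bit13=1)
  nb .##..: next=.  (t=0,i=15, bit12=0)
  nb .#.##: next=.  (t=0,i=4, bit11=0)
  nb .#.#.: next=.  (t=0,i=2, bit10=0)
  nb .#..#: next=#  (t=0,i=12, bit9=1)
  nb .#...: next=#  (t=2,i=6, bit8=1)
  nb ..###: next=#  (t=1,i=16, bit7=1)
  nb ..##.: next=.  (t=0,i=14, bit6=0)
  nb ..#.#: next=#  (t=0,i=1, bit5=1)
  nb ..#..: next=#  (t=0,i=11, bit4=1)
  nb ...##: next=.  (t=2,i=12, bit3=0)
  nb ...#.: next=#  (t=0,i=10, bit2=1)
  nb ....#: next=#  (t=2,i=11, bit1=1)
  nb .....: next=.  (t=2,i=8, bit0=0)
  bits 00011011111111100110001110110110 = 469656502

469656502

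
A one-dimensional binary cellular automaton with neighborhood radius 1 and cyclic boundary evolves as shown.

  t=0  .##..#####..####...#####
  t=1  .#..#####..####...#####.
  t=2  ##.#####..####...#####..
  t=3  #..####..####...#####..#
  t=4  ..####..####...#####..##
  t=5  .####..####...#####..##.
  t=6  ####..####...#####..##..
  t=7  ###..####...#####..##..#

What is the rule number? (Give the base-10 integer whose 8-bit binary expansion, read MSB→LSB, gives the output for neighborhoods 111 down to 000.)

142

  [7] ### => #  t=0,i=6
  [6] ##. => .  t=0,i=2
  [5] #.# => .  t=0,i=0
  [4] #.. => .  t=0,i=3
  [3] .## => #  t=0,i=1
  [2] .#. => #  t=1,i=1
  [1] ..# => #  t=0,i=4
  [0] ... => .  t=0,i=17
  bits 10001110 = 142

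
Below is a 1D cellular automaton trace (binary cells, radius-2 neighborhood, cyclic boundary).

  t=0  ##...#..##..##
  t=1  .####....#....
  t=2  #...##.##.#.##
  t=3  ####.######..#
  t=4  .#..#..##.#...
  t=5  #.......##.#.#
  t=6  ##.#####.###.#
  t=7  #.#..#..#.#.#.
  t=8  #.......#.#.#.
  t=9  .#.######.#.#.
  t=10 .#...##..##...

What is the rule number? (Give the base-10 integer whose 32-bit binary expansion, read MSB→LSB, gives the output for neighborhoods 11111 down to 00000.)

2640474415

  nb #####: next=#  (t=3,i=1, bit31=1)
  nb ####.: next=.  (t=0,i=0, bit30=0)
  nb ###.#: next=.  (t=3,i=3, bit29=0)
  nb ###..: next=#  (t=0,i=1, bit28=1)
  nb ##.##: next=#  (t=2,i=6, bit27=1)
  nb ##.#.: next=#  (t=2,i=9, bit26=1)
  nb ##..#: next=.  (t=0,i=10, bit25=0)
  nb ##...: next=#  (t=0,i=2, bit24=1)
  nb #.###: next=.  (t=2,i=12, bit23=0)
  nb #.##.: next=#  (t=2,i=7, bit22=1)
  nb #.#.#: next=#  (t=2,i=10, bit21=1)
  nb #.#..: next=.  (t=4,i=10, bit20=0)
  nb #..##: next=.  (t=0,i=7, bit19=0)
  nb #..#.: next=.  (t=4,i=3, bit18=0)
  nb #...#: next=#  (t=0,i=3, bit17=1)
  nb #....: next=.  (t=1,i=6, bit16=0)
  nb .####: next=.  (t=0,i=13, bit15=0)
  nb .###.: next=#  (t=2,i=13, bit14=1)
  nb .##.#: next=#  (t=2,i=5, bit13=1)
  nb .##..: next=#  (t=0,i=9, bit12=1)
  nb .#.##: next=.  (t=2,i=11, bit11=0)
  nb .#.#.: next=.  (t=7,i=1, bit10=0)
  nb .#..#: next=.  (t=0,i=6, bit9=0)
  nb .#...: next=#  (t=1,i=10, bit8=1)
  nb ..###: next=.  (t=0,i=12, bit7=0)
  nb ..##.: next=.  (t=0,i=8, bit6=0)
  nb ..#.#: next=#  (t=7,i=8, bit5=1)
  nb ..#..: next=.  (t=0,i=5, bit4=0)
  nb ...##: next=#  (t=1,i=0, bit3=1)
  nb ...#.: next=#  (t=0,i=4, bit2=1)
  nb ....#: next=#  (t=1,i=7, bit1=1)
  nb .....: next=#  (t=1,i=12, bit0=1)
  bits 10011101011000100111000100101111 = 2640474415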